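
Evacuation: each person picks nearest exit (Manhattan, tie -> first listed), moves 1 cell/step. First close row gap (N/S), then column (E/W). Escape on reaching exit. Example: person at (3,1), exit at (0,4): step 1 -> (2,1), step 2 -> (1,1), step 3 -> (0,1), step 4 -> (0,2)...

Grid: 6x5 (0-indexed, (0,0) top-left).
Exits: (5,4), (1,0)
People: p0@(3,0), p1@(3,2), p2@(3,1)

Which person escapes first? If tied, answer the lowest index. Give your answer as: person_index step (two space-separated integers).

Answer: 0 2

Derivation:
Step 1: p0:(3,0)->(2,0) | p1:(3,2)->(4,2) | p2:(3,1)->(2,1)
Step 2: p0:(2,0)->(1,0)->EXIT | p1:(4,2)->(5,2) | p2:(2,1)->(1,1)
Step 3: p0:escaped | p1:(5,2)->(5,3) | p2:(1,1)->(1,0)->EXIT
Step 4: p0:escaped | p1:(5,3)->(5,4)->EXIT | p2:escaped
Exit steps: [2, 4, 3]
First to escape: p0 at step 2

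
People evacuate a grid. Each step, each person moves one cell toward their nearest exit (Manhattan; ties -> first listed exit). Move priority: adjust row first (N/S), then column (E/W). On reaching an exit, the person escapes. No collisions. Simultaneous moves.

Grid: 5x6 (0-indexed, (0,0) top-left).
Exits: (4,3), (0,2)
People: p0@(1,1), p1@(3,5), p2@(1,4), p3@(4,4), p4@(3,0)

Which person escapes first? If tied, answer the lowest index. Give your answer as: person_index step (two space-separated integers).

Answer: 3 1

Derivation:
Step 1: p0:(1,1)->(0,1) | p1:(3,5)->(4,5) | p2:(1,4)->(0,4) | p3:(4,4)->(4,3)->EXIT | p4:(3,0)->(4,0)
Step 2: p0:(0,1)->(0,2)->EXIT | p1:(4,5)->(4,4) | p2:(0,4)->(0,3) | p3:escaped | p4:(4,0)->(4,1)
Step 3: p0:escaped | p1:(4,4)->(4,3)->EXIT | p2:(0,3)->(0,2)->EXIT | p3:escaped | p4:(4,1)->(4,2)
Step 4: p0:escaped | p1:escaped | p2:escaped | p3:escaped | p4:(4,2)->(4,3)->EXIT
Exit steps: [2, 3, 3, 1, 4]
First to escape: p3 at step 1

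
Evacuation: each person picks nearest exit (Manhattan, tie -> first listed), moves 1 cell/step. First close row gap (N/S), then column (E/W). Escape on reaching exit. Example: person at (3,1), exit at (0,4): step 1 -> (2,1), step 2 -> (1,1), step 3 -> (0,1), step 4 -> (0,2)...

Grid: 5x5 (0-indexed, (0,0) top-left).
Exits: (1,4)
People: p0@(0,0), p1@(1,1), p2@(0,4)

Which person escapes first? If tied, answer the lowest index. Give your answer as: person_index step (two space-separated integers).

Answer: 2 1

Derivation:
Step 1: p0:(0,0)->(1,0) | p1:(1,1)->(1,2) | p2:(0,4)->(1,4)->EXIT
Step 2: p0:(1,0)->(1,1) | p1:(1,2)->(1,3) | p2:escaped
Step 3: p0:(1,1)->(1,2) | p1:(1,3)->(1,4)->EXIT | p2:escaped
Step 4: p0:(1,2)->(1,3) | p1:escaped | p2:escaped
Step 5: p0:(1,3)->(1,4)->EXIT | p1:escaped | p2:escaped
Exit steps: [5, 3, 1]
First to escape: p2 at step 1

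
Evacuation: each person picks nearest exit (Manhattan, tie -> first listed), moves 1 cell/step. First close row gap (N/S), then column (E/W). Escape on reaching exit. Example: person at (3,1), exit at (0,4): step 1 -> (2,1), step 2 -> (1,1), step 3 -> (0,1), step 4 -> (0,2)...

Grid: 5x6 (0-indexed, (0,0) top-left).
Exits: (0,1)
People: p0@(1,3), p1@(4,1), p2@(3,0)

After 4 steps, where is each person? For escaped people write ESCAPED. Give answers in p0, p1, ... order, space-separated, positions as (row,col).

Step 1: p0:(1,3)->(0,3) | p1:(4,1)->(3,1) | p2:(3,0)->(2,0)
Step 2: p0:(0,3)->(0,2) | p1:(3,1)->(2,1) | p2:(2,0)->(1,0)
Step 3: p0:(0,2)->(0,1)->EXIT | p1:(2,1)->(1,1) | p2:(1,0)->(0,0)
Step 4: p0:escaped | p1:(1,1)->(0,1)->EXIT | p2:(0,0)->(0,1)->EXIT

ESCAPED ESCAPED ESCAPED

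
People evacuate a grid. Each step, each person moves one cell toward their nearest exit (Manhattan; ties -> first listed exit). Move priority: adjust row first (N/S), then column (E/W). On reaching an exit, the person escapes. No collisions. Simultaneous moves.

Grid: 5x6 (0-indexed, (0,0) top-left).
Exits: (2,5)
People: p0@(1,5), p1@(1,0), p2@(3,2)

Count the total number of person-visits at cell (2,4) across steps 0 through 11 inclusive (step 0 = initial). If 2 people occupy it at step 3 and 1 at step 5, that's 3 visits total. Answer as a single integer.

Step 0: p0@(1,5) p1@(1,0) p2@(3,2) -> at (2,4): 0 [-], cum=0
Step 1: p0@ESC p1@(2,0) p2@(2,2) -> at (2,4): 0 [-], cum=0
Step 2: p0@ESC p1@(2,1) p2@(2,3) -> at (2,4): 0 [-], cum=0
Step 3: p0@ESC p1@(2,2) p2@(2,4) -> at (2,4): 1 [p2], cum=1
Step 4: p0@ESC p1@(2,3) p2@ESC -> at (2,4): 0 [-], cum=1
Step 5: p0@ESC p1@(2,4) p2@ESC -> at (2,4): 1 [p1], cum=2
Step 6: p0@ESC p1@ESC p2@ESC -> at (2,4): 0 [-], cum=2
Total visits = 2

Answer: 2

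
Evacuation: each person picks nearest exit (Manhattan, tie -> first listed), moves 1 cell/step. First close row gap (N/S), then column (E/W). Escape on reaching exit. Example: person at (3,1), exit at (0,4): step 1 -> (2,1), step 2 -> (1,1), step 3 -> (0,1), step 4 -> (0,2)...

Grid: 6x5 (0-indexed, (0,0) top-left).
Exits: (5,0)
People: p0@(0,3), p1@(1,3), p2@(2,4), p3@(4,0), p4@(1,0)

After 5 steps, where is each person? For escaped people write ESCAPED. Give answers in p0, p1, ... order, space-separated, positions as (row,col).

Step 1: p0:(0,3)->(1,3) | p1:(1,3)->(2,3) | p2:(2,4)->(3,4) | p3:(4,0)->(5,0)->EXIT | p4:(1,0)->(2,0)
Step 2: p0:(1,3)->(2,3) | p1:(2,3)->(3,3) | p2:(3,4)->(4,4) | p3:escaped | p4:(2,0)->(3,0)
Step 3: p0:(2,3)->(3,3) | p1:(3,3)->(4,3) | p2:(4,4)->(5,4) | p3:escaped | p4:(3,0)->(4,0)
Step 4: p0:(3,3)->(4,3) | p1:(4,3)->(5,3) | p2:(5,4)->(5,3) | p3:escaped | p4:(4,0)->(5,0)->EXIT
Step 5: p0:(4,3)->(5,3) | p1:(5,3)->(5,2) | p2:(5,3)->(5,2) | p3:escaped | p4:escaped

(5,3) (5,2) (5,2) ESCAPED ESCAPED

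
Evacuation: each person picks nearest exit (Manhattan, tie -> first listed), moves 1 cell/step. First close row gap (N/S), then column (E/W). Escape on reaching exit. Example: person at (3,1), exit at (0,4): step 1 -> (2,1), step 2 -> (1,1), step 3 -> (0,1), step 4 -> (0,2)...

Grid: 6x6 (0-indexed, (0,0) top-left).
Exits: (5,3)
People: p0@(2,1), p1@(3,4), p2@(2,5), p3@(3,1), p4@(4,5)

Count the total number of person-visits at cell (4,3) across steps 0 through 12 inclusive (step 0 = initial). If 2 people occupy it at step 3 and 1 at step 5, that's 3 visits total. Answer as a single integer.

Step 0: p0@(2,1) p1@(3,4) p2@(2,5) p3@(3,1) p4@(4,5) -> at (4,3): 0 [-], cum=0
Step 1: p0@(3,1) p1@(4,4) p2@(3,5) p3@(4,1) p4@(5,5) -> at (4,3): 0 [-], cum=0
Step 2: p0@(4,1) p1@(5,4) p2@(4,5) p3@(5,1) p4@(5,4) -> at (4,3): 0 [-], cum=0
Step 3: p0@(5,1) p1@ESC p2@(5,5) p3@(5,2) p4@ESC -> at (4,3): 0 [-], cum=0
Step 4: p0@(5,2) p1@ESC p2@(5,4) p3@ESC p4@ESC -> at (4,3): 0 [-], cum=0
Step 5: p0@ESC p1@ESC p2@ESC p3@ESC p4@ESC -> at (4,3): 0 [-], cum=0
Total visits = 0

Answer: 0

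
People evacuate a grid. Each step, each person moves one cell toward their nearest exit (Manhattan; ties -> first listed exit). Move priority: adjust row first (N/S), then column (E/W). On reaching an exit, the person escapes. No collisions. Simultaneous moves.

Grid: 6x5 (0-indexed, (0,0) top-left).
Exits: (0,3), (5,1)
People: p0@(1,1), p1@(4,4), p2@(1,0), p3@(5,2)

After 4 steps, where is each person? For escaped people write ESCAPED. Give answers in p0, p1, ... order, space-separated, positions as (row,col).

Step 1: p0:(1,1)->(0,1) | p1:(4,4)->(5,4) | p2:(1,0)->(0,0) | p3:(5,2)->(5,1)->EXIT
Step 2: p0:(0,1)->(0,2) | p1:(5,4)->(5,3) | p2:(0,0)->(0,1) | p3:escaped
Step 3: p0:(0,2)->(0,3)->EXIT | p1:(5,3)->(5,2) | p2:(0,1)->(0,2) | p3:escaped
Step 4: p0:escaped | p1:(5,2)->(5,1)->EXIT | p2:(0,2)->(0,3)->EXIT | p3:escaped

ESCAPED ESCAPED ESCAPED ESCAPED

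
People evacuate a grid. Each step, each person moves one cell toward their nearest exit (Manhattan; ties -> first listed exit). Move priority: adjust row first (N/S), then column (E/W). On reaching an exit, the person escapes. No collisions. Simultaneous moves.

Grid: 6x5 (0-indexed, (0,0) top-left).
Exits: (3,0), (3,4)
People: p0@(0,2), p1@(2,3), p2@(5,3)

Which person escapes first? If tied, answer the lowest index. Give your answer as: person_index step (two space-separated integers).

Answer: 1 2

Derivation:
Step 1: p0:(0,2)->(1,2) | p1:(2,3)->(3,3) | p2:(5,3)->(4,3)
Step 2: p0:(1,2)->(2,2) | p1:(3,3)->(3,4)->EXIT | p2:(4,3)->(3,3)
Step 3: p0:(2,2)->(3,2) | p1:escaped | p2:(3,3)->(3,4)->EXIT
Step 4: p0:(3,2)->(3,1) | p1:escaped | p2:escaped
Step 5: p0:(3,1)->(3,0)->EXIT | p1:escaped | p2:escaped
Exit steps: [5, 2, 3]
First to escape: p1 at step 2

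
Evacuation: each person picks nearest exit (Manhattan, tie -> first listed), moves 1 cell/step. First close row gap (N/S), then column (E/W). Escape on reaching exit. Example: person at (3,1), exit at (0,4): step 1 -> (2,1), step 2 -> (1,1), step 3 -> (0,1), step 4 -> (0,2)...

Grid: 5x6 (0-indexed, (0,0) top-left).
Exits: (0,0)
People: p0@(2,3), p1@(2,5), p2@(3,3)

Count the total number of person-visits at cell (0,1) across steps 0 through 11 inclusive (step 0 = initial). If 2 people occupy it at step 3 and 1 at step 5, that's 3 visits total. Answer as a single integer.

Answer: 3

Derivation:
Step 0: p0@(2,3) p1@(2,5) p2@(3,3) -> at (0,1): 0 [-], cum=0
Step 1: p0@(1,3) p1@(1,5) p2@(2,3) -> at (0,1): 0 [-], cum=0
Step 2: p0@(0,3) p1@(0,5) p2@(1,3) -> at (0,1): 0 [-], cum=0
Step 3: p0@(0,2) p1@(0,4) p2@(0,3) -> at (0,1): 0 [-], cum=0
Step 4: p0@(0,1) p1@(0,3) p2@(0,2) -> at (0,1): 1 [p0], cum=1
Step 5: p0@ESC p1@(0,2) p2@(0,1) -> at (0,1): 1 [p2], cum=2
Step 6: p0@ESC p1@(0,1) p2@ESC -> at (0,1): 1 [p1], cum=3
Step 7: p0@ESC p1@ESC p2@ESC -> at (0,1): 0 [-], cum=3
Total visits = 3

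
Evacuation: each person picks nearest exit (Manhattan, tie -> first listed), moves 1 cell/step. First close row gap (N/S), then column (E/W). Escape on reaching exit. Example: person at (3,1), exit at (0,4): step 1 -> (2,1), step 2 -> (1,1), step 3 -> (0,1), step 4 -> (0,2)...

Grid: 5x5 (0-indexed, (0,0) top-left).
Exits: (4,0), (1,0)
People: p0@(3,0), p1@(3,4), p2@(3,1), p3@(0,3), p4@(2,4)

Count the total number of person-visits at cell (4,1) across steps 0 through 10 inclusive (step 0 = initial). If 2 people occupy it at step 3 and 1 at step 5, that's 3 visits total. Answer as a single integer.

Step 0: p0@(3,0) p1@(3,4) p2@(3,1) p3@(0,3) p4@(2,4) -> at (4,1): 0 [-], cum=0
Step 1: p0@ESC p1@(4,4) p2@(4,1) p3@(1,3) p4@(1,4) -> at (4,1): 1 [p2], cum=1
Step 2: p0@ESC p1@(4,3) p2@ESC p3@(1,2) p4@(1,3) -> at (4,1): 0 [-], cum=1
Step 3: p0@ESC p1@(4,2) p2@ESC p3@(1,1) p4@(1,2) -> at (4,1): 0 [-], cum=1
Step 4: p0@ESC p1@(4,1) p2@ESC p3@ESC p4@(1,1) -> at (4,1): 1 [p1], cum=2
Step 5: p0@ESC p1@ESC p2@ESC p3@ESC p4@ESC -> at (4,1): 0 [-], cum=2
Total visits = 2

Answer: 2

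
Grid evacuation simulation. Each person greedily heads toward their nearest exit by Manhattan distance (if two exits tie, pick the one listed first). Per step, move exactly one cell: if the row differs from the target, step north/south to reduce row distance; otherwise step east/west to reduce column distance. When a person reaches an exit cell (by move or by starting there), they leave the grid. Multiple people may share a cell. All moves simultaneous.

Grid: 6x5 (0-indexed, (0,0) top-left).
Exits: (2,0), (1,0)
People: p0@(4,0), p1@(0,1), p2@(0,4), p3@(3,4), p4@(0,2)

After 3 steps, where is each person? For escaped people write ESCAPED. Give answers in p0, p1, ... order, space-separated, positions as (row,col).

Step 1: p0:(4,0)->(3,0) | p1:(0,1)->(1,1) | p2:(0,4)->(1,4) | p3:(3,4)->(2,4) | p4:(0,2)->(1,2)
Step 2: p0:(3,0)->(2,0)->EXIT | p1:(1,1)->(1,0)->EXIT | p2:(1,4)->(1,3) | p3:(2,4)->(2,3) | p4:(1,2)->(1,1)
Step 3: p0:escaped | p1:escaped | p2:(1,3)->(1,2) | p3:(2,3)->(2,2) | p4:(1,1)->(1,0)->EXIT

ESCAPED ESCAPED (1,2) (2,2) ESCAPED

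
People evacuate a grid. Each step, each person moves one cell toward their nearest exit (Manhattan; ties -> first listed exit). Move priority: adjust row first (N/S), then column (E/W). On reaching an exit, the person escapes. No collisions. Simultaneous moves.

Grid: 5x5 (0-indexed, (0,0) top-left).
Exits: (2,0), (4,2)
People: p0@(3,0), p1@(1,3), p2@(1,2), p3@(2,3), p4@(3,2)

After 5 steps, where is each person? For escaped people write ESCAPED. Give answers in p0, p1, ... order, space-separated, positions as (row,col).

Step 1: p0:(3,0)->(2,0)->EXIT | p1:(1,3)->(2,3) | p2:(1,2)->(2,2) | p3:(2,3)->(2,2) | p4:(3,2)->(4,2)->EXIT
Step 2: p0:escaped | p1:(2,3)->(2,2) | p2:(2,2)->(2,1) | p3:(2,2)->(2,1) | p4:escaped
Step 3: p0:escaped | p1:(2,2)->(2,1) | p2:(2,1)->(2,0)->EXIT | p3:(2,1)->(2,0)->EXIT | p4:escaped
Step 4: p0:escaped | p1:(2,1)->(2,0)->EXIT | p2:escaped | p3:escaped | p4:escaped

ESCAPED ESCAPED ESCAPED ESCAPED ESCAPED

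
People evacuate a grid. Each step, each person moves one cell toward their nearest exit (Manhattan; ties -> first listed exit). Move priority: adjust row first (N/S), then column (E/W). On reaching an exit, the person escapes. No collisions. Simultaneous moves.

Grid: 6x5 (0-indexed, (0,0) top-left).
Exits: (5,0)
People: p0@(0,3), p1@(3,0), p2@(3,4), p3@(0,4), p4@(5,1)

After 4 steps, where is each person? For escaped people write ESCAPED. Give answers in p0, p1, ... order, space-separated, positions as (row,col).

Step 1: p0:(0,3)->(1,3) | p1:(3,0)->(4,0) | p2:(3,4)->(4,4) | p3:(0,4)->(1,4) | p4:(5,1)->(5,0)->EXIT
Step 2: p0:(1,3)->(2,3) | p1:(4,0)->(5,0)->EXIT | p2:(4,4)->(5,4) | p3:(1,4)->(2,4) | p4:escaped
Step 3: p0:(2,3)->(3,3) | p1:escaped | p2:(5,4)->(5,3) | p3:(2,4)->(3,4) | p4:escaped
Step 4: p0:(3,3)->(4,3) | p1:escaped | p2:(5,3)->(5,2) | p3:(3,4)->(4,4) | p4:escaped

(4,3) ESCAPED (5,2) (4,4) ESCAPED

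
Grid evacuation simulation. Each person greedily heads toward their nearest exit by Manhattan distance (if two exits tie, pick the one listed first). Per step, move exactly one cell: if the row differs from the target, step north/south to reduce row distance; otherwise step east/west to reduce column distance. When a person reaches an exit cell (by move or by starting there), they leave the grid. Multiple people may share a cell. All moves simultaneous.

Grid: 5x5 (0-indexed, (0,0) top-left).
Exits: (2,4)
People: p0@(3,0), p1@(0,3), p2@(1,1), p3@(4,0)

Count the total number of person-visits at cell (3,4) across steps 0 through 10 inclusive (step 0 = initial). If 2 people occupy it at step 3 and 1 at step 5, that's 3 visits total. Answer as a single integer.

Answer: 0

Derivation:
Step 0: p0@(3,0) p1@(0,3) p2@(1,1) p3@(4,0) -> at (3,4): 0 [-], cum=0
Step 1: p0@(2,0) p1@(1,3) p2@(2,1) p3@(3,0) -> at (3,4): 0 [-], cum=0
Step 2: p0@(2,1) p1@(2,3) p2@(2,2) p3@(2,0) -> at (3,4): 0 [-], cum=0
Step 3: p0@(2,2) p1@ESC p2@(2,3) p3@(2,1) -> at (3,4): 0 [-], cum=0
Step 4: p0@(2,3) p1@ESC p2@ESC p3@(2,2) -> at (3,4): 0 [-], cum=0
Step 5: p0@ESC p1@ESC p2@ESC p3@(2,3) -> at (3,4): 0 [-], cum=0
Step 6: p0@ESC p1@ESC p2@ESC p3@ESC -> at (3,4): 0 [-], cum=0
Total visits = 0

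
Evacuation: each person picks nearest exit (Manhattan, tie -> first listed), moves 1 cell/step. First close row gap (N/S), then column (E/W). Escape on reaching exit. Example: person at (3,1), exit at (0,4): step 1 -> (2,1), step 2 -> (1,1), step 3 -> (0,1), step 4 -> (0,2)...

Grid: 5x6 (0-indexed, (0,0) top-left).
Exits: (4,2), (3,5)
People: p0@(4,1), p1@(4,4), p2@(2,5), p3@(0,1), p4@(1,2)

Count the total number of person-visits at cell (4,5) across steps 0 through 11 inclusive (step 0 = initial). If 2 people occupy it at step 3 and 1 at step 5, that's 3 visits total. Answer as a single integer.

Step 0: p0@(4,1) p1@(4,4) p2@(2,5) p3@(0,1) p4@(1,2) -> at (4,5): 0 [-], cum=0
Step 1: p0@ESC p1@(4,3) p2@ESC p3@(1,1) p4@(2,2) -> at (4,5): 0 [-], cum=0
Step 2: p0@ESC p1@ESC p2@ESC p3@(2,1) p4@(3,2) -> at (4,5): 0 [-], cum=0
Step 3: p0@ESC p1@ESC p2@ESC p3@(3,1) p4@ESC -> at (4,5): 0 [-], cum=0
Step 4: p0@ESC p1@ESC p2@ESC p3@(4,1) p4@ESC -> at (4,5): 0 [-], cum=0
Step 5: p0@ESC p1@ESC p2@ESC p3@ESC p4@ESC -> at (4,5): 0 [-], cum=0
Total visits = 0

Answer: 0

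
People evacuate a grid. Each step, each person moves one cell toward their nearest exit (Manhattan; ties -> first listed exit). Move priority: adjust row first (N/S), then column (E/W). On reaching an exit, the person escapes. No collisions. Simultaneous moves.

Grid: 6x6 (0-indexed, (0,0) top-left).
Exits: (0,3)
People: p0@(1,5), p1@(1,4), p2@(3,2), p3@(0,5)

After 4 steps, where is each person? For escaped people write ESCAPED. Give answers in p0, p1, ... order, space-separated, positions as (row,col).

Step 1: p0:(1,5)->(0,5) | p1:(1,4)->(0,4) | p2:(3,2)->(2,2) | p3:(0,5)->(0,4)
Step 2: p0:(0,5)->(0,4) | p1:(0,4)->(0,3)->EXIT | p2:(2,2)->(1,2) | p3:(0,4)->(0,3)->EXIT
Step 3: p0:(0,4)->(0,3)->EXIT | p1:escaped | p2:(1,2)->(0,2) | p3:escaped
Step 4: p0:escaped | p1:escaped | p2:(0,2)->(0,3)->EXIT | p3:escaped

ESCAPED ESCAPED ESCAPED ESCAPED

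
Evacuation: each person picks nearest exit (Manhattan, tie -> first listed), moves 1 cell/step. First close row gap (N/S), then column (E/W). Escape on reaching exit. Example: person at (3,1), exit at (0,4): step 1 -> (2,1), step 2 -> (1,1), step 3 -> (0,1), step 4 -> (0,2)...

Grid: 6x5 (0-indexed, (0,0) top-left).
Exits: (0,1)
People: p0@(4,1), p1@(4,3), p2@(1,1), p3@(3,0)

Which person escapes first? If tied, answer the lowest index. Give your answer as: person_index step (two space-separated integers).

Answer: 2 1

Derivation:
Step 1: p0:(4,1)->(3,1) | p1:(4,3)->(3,3) | p2:(1,1)->(0,1)->EXIT | p3:(3,0)->(2,0)
Step 2: p0:(3,1)->(2,1) | p1:(3,3)->(2,3) | p2:escaped | p3:(2,0)->(1,0)
Step 3: p0:(2,1)->(1,1) | p1:(2,3)->(1,3) | p2:escaped | p3:(1,0)->(0,0)
Step 4: p0:(1,1)->(0,1)->EXIT | p1:(1,3)->(0,3) | p2:escaped | p3:(0,0)->(0,1)->EXIT
Step 5: p0:escaped | p1:(0,3)->(0,2) | p2:escaped | p3:escaped
Step 6: p0:escaped | p1:(0,2)->(0,1)->EXIT | p2:escaped | p3:escaped
Exit steps: [4, 6, 1, 4]
First to escape: p2 at step 1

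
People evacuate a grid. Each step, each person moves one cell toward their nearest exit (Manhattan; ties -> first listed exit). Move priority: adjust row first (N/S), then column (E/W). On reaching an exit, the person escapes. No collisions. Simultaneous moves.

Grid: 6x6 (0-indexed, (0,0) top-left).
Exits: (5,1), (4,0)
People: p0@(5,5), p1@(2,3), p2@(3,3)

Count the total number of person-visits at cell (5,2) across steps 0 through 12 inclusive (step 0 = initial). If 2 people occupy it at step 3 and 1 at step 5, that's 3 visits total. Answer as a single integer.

Answer: 3

Derivation:
Step 0: p0@(5,5) p1@(2,3) p2@(3,3) -> at (5,2): 0 [-], cum=0
Step 1: p0@(5,4) p1@(3,3) p2@(4,3) -> at (5,2): 0 [-], cum=0
Step 2: p0@(5,3) p1@(4,3) p2@(5,3) -> at (5,2): 0 [-], cum=0
Step 3: p0@(5,2) p1@(5,3) p2@(5,2) -> at (5,2): 2 [p0,p2], cum=2
Step 4: p0@ESC p1@(5,2) p2@ESC -> at (5,2): 1 [p1], cum=3
Step 5: p0@ESC p1@ESC p2@ESC -> at (5,2): 0 [-], cum=3
Total visits = 3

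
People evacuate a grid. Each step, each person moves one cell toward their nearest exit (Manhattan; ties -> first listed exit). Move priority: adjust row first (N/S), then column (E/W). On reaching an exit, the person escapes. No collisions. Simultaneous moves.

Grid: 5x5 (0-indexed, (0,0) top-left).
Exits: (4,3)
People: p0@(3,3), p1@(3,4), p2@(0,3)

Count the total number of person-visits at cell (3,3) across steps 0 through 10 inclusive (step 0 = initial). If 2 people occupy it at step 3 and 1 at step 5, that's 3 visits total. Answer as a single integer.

Step 0: p0@(3,3) p1@(3,4) p2@(0,3) -> at (3,3): 1 [p0], cum=1
Step 1: p0@ESC p1@(4,4) p2@(1,3) -> at (3,3): 0 [-], cum=1
Step 2: p0@ESC p1@ESC p2@(2,3) -> at (3,3): 0 [-], cum=1
Step 3: p0@ESC p1@ESC p2@(3,3) -> at (3,3): 1 [p2], cum=2
Step 4: p0@ESC p1@ESC p2@ESC -> at (3,3): 0 [-], cum=2
Total visits = 2

Answer: 2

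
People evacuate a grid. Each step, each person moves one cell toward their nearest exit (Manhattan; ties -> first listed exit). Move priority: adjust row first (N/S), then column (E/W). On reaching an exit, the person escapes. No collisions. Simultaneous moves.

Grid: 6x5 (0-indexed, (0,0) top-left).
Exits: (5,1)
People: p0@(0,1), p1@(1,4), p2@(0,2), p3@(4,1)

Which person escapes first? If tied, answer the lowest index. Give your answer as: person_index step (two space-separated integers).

Step 1: p0:(0,1)->(1,1) | p1:(1,4)->(2,4) | p2:(0,2)->(1,2) | p3:(4,1)->(5,1)->EXIT
Step 2: p0:(1,1)->(2,1) | p1:(2,4)->(3,4) | p2:(1,2)->(2,2) | p3:escaped
Step 3: p0:(2,1)->(3,1) | p1:(3,4)->(4,4) | p2:(2,2)->(3,2) | p3:escaped
Step 4: p0:(3,1)->(4,1) | p1:(4,4)->(5,4) | p2:(3,2)->(4,2) | p3:escaped
Step 5: p0:(4,1)->(5,1)->EXIT | p1:(5,4)->(5,3) | p2:(4,2)->(5,2) | p3:escaped
Step 6: p0:escaped | p1:(5,3)->(5,2) | p2:(5,2)->(5,1)->EXIT | p3:escaped
Step 7: p0:escaped | p1:(5,2)->(5,1)->EXIT | p2:escaped | p3:escaped
Exit steps: [5, 7, 6, 1]
First to escape: p3 at step 1

Answer: 3 1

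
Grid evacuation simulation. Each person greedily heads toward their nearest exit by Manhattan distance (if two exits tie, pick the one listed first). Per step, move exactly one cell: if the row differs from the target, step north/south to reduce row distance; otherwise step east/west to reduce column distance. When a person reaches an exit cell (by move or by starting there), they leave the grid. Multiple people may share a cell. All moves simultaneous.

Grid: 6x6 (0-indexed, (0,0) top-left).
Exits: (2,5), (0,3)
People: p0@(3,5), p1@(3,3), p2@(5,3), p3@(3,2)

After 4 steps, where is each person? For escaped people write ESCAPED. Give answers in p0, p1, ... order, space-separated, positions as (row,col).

Step 1: p0:(3,5)->(2,5)->EXIT | p1:(3,3)->(2,3) | p2:(5,3)->(4,3) | p3:(3,2)->(2,2)
Step 2: p0:escaped | p1:(2,3)->(2,4) | p2:(4,3)->(3,3) | p3:(2,2)->(2,3)
Step 3: p0:escaped | p1:(2,4)->(2,5)->EXIT | p2:(3,3)->(2,3) | p3:(2,3)->(2,4)
Step 4: p0:escaped | p1:escaped | p2:(2,3)->(2,4) | p3:(2,4)->(2,5)->EXIT

ESCAPED ESCAPED (2,4) ESCAPED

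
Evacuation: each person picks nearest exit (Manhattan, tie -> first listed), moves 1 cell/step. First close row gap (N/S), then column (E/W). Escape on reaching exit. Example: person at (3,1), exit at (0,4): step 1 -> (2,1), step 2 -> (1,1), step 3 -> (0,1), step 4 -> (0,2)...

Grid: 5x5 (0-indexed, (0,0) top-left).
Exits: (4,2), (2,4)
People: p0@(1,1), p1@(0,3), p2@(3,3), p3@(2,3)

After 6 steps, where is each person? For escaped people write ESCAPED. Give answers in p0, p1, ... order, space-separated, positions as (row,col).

Step 1: p0:(1,1)->(2,1) | p1:(0,3)->(1,3) | p2:(3,3)->(4,3) | p3:(2,3)->(2,4)->EXIT
Step 2: p0:(2,1)->(3,1) | p1:(1,3)->(2,3) | p2:(4,3)->(4,2)->EXIT | p3:escaped
Step 3: p0:(3,1)->(4,1) | p1:(2,3)->(2,4)->EXIT | p2:escaped | p3:escaped
Step 4: p0:(4,1)->(4,2)->EXIT | p1:escaped | p2:escaped | p3:escaped

ESCAPED ESCAPED ESCAPED ESCAPED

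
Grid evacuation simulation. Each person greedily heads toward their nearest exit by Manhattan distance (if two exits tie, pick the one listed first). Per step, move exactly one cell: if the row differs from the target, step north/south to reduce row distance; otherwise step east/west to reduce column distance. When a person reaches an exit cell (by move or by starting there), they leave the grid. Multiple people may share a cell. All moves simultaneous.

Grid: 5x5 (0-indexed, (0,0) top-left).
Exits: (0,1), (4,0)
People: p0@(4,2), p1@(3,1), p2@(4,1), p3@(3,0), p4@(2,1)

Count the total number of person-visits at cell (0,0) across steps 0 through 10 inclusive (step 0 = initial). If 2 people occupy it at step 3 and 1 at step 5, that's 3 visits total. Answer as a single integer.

Answer: 0

Derivation:
Step 0: p0@(4,2) p1@(3,1) p2@(4,1) p3@(3,0) p4@(2,1) -> at (0,0): 0 [-], cum=0
Step 1: p0@(4,1) p1@(4,1) p2@ESC p3@ESC p4@(1,1) -> at (0,0): 0 [-], cum=0
Step 2: p0@ESC p1@ESC p2@ESC p3@ESC p4@ESC -> at (0,0): 0 [-], cum=0
Total visits = 0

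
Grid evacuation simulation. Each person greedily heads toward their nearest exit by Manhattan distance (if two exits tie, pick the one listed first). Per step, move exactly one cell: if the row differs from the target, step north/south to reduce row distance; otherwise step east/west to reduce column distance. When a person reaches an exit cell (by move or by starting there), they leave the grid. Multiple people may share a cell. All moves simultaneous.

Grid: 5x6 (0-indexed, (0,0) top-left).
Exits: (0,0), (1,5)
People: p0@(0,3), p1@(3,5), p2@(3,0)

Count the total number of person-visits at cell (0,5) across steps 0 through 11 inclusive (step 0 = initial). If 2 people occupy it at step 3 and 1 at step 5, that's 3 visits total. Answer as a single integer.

Step 0: p0@(0,3) p1@(3,5) p2@(3,0) -> at (0,5): 0 [-], cum=0
Step 1: p0@(0,2) p1@(2,5) p2@(2,0) -> at (0,5): 0 [-], cum=0
Step 2: p0@(0,1) p1@ESC p2@(1,0) -> at (0,5): 0 [-], cum=0
Step 3: p0@ESC p1@ESC p2@ESC -> at (0,5): 0 [-], cum=0
Total visits = 0

Answer: 0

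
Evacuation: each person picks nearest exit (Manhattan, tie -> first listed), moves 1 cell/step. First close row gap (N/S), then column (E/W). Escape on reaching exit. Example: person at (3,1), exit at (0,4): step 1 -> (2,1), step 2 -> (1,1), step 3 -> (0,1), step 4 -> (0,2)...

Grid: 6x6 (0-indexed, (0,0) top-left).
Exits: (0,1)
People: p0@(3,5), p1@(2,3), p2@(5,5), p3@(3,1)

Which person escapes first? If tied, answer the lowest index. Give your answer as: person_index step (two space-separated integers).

Answer: 3 3

Derivation:
Step 1: p0:(3,5)->(2,5) | p1:(2,3)->(1,3) | p2:(5,5)->(4,5) | p3:(3,1)->(2,1)
Step 2: p0:(2,5)->(1,5) | p1:(1,3)->(0,3) | p2:(4,5)->(3,5) | p3:(2,1)->(1,1)
Step 3: p0:(1,5)->(0,5) | p1:(0,3)->(0,2) | p2:(3,5)->(2,5) | p3:(1,1)->(0,1)->EXIT
Step 4: p0:(0,5)->(0,4) | p1:(0,2)->(0,1)->EXIT | p2:(2,5)->(1,5) | p3:escaped
Step 5: p0:(0,4)->(0,3) | p1:escaped | p2:(1,5)->(0,5) | p3:escaped
Step 6: p0:(0,3)->(0,2) | p1:escaped | p2:(0,5)->(0,4) | p3:escaped
Step 7: p0:(0,2)->(0,1)->EXIT | p1:escaped | p2:(0,4)->(0,3) | p3:escaped
Step 8: p0:escaped | p1:escaped | p2:(0,3)->(0,2) | p3:escaped
Step 9: p0:escaped | p1:escaped | p2:(0,2)->(0,1)->EXIT | p3:escaped
Exit steps: [7, 4, 9, 3]
First to escape: p3 at step 3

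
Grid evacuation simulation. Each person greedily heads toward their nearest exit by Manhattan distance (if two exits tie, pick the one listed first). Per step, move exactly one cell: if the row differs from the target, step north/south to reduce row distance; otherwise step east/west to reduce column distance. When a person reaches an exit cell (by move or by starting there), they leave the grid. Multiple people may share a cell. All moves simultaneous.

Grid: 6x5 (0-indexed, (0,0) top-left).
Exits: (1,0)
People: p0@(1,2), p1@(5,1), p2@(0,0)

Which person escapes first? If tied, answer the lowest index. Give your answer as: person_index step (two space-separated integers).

Step 1: p0:(1,2)->(1,1) | p1:(5,1)->(4,1) | p2:(0,0)->(1,0)->EXIT
Step 2: p0:(1,1)->(1,0)->EXIT | p1:(4,1)->(3,1) | p2:escaped
Step 3: p0:escaped | p1:(3,1)->(2,1) | p2:escaped
Step 4: p0:escaped | p1:(2,1)->(1,1) | p2:escaped
Step 5: p0:escaped | p1:(1,1)->(1,0)->EXIT | p2:escaped
Exit steps: [2, 5, 1]
First to escape: p2 at step 1

Answer: 2 1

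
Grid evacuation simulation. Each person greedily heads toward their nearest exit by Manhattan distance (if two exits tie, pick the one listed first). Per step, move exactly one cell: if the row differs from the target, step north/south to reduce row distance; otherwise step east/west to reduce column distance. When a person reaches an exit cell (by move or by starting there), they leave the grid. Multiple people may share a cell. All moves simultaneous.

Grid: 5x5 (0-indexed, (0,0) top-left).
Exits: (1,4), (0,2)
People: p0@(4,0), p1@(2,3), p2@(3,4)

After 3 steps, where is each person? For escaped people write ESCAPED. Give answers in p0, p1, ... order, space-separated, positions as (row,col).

Step 1: p0:(4,0)->(3,0) | p1:(2,3)->(1,3) | p2:(3,4)->(2,4)
Step 2: p0:(3,0)->(2,0) | p1:(1,3)->(1,4)->EXIT | p2:(2,4)->(1,4)->EXIT
Step 3: p0:(2,0)->(1,0) | p1:escaped | p2:escaped

(1,0) ESCAPED ESCAPED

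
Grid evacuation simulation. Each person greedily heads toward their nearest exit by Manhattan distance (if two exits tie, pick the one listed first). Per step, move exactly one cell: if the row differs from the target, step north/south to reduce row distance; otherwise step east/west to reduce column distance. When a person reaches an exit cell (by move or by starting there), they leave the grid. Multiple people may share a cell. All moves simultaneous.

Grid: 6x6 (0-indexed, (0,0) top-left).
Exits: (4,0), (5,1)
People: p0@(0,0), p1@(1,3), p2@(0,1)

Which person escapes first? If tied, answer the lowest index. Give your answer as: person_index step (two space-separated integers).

Step 1: p0:(0,0)->(1,0) | p1:(1,3)->(2,3) | p2:(0,1)->(1,1)
Step 2: p0:(1,0)->(2,0) | p1:(2,3)->(3,3) | p2:(1,1)->(2,1)
Step 3: p0:(2,0)->(3,0) | p1:(3,3)->(4,3) | p2:(2,1)->(3,1)
Step 4: p0:(3,0)->(4,0)->EXIT | p1:(4,3)->(4,2) | p2:(3,1)->(4,1)
Step 5: p0:escaped | p1:(4,2)->(4,1) | p2:(4,1)->(4,0)->EXIT
Step 6: p0:escaped | p1:(4,1)->(4,0)->EXIT | p2:escaped
Exit steps: [4, 6, 5]
First to escape: p0 at step 4

Answer: 0 4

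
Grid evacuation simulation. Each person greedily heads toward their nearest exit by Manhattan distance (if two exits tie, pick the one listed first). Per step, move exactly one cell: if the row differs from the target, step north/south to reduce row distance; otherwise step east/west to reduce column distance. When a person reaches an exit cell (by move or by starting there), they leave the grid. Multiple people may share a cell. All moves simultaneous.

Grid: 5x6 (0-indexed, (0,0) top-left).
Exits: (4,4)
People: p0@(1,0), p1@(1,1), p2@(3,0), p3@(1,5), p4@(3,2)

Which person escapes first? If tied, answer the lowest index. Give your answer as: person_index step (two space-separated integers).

Answer: 4 3

Derivation:
Step 1: p0:(1,0)->(2,0) | p1:(1,1)->(2,1) | p2:(3,0)->(4,0) | p3:(1,5)->(2,5) | p4:(3,2)->(4,2)
Step 2: p0:(2,0)->(3,0) | p1:(2,1)->(3,1) | p2:(4,0)->(4,1) | p3:(2,5)->(3,5) | p4:(4,2)->(4,3)
Step 3: p0:(3,0)->(4,0) | p1:(3,1)->(4,1) | p2:(4,1)->(4,2) | p3:(3,5)->(4,5) | p4:(4,3)->(4,4)->EXIT
Step 4: p0:(4,0)->(4,1) | p1:(4,1)->(4,2) | p2:(4,2)->(4,3) | p3:(4,5)->(4,4)->EXIT | p4:escaped
Step 5: p0:(4,1)->(4,2) | p1:(4,2)->(4,3) | p2:(4,3)->(4,4)->EXIT | p3:escaped | p4:escaped
Step 6: p0:(4,2)->(4,3) | p1:(4,3)->(4,4)->EXIT | p2:escaped | p3:escaped | p4:escaped
Step 7: p0:(4,3)->(4,4)->EXIT | p1:escaped | p2:escaped | p3:escaped | p4:escaped
Exit steps: [7, 6, 5, 4, 3]
First to escape: p4 at step 3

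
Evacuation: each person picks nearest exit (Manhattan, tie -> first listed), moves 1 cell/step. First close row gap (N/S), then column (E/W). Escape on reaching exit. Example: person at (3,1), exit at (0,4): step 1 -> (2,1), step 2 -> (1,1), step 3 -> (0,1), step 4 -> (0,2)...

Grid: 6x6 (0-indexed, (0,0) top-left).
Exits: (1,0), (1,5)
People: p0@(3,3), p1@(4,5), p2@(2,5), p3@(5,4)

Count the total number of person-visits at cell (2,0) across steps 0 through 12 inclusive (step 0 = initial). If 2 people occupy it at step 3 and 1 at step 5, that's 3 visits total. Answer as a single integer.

Step 0: p0@(3,3) p1@(4,5) p2@(2,5) p3@(5,4) -> at (2,0): 0 [-], cum=0
Step 1: p0@(2,3) p1@(3,5) p2@ESC p3@(4,4) -> at (2,0): 0 [-], cum=0
Step 2: p0@(1,3) p1@(2,5) p2@ESC p3@(3,4) -> at (2,0): 0 [-], cum=0
Step 3: p0@(1,4) p1@ESC p2@ESC p3@(2,4) -> at (2,0): 0 [-], cum=0
Step 4: p0@ESC p1@ESC p2@ESC p3@(1,4) -> at (2,0): 0 [-], cum=0
Step 5: p0@ESC p1@ESC p2@ESC p3@ESC -> at (2,0): 0 [-], cum=0
Total visits = 0

Answer: 0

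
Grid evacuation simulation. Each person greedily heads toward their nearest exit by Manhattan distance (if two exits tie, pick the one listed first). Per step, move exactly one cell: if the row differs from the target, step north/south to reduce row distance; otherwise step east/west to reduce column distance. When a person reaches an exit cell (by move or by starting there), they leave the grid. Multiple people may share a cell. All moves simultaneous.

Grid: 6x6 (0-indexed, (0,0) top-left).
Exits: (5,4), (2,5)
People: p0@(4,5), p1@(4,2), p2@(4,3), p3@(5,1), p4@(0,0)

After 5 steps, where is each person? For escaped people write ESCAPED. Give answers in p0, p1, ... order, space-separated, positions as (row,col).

Step 1: p0:(4,5)->(5,5) | p1:(4,2)->(5,2) | p2:(4,3)->(5,3) | p3:(5,1)->(5,2) | p4:(0,0)->(1,0)
Step 2: p0:(5,5)->(5,4)->EXIT | p1:(5,2)->(5,3) | p2:(5,3)->(5,4)->EXIT | p3:(5,2)->(5,3) | p4:(1,0)->(2,0)
Step 3: p0:escaped | p1:(5,3)->(5,4)->EXIT | p2:escaped | p3:(5,3)->(5,4)->EXIT | p4:(2,0)->(2,1)
Step 4: p0:escaped | p1:escaped | p2:escaped | p3:escaped | p4:(2,1)->(2,2)
Step 5: p0:escaped | p1:escaped | p2:escaped | p3:escaped | p4:(2,2)->(2,3)

ESCAPED ESCAPED ESCAPED ESCAPED (2,3)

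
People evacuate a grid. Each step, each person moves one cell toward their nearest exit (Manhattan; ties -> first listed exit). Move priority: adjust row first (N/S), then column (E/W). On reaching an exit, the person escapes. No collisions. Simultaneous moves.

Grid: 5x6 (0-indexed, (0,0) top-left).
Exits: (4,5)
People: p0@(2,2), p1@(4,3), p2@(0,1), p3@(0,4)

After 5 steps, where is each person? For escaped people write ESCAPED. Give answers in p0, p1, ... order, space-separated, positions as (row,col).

Step 1: p0:(2,2)->(3,2) | p1:(4,3)->(4,4) | p2:(0,1)->(1,1) | p3:(0,4)->(1,4)
Step 2: p0:(3,2)->(4,2) | p1:(4,4)->(4,5)->EXIT | p2:(1,1)->(2,1) | p3:(1,4)->(2,4)
Step 3: p0:(4,2)->(4,3) | p1:escaped | p2:(2,1)->(3,1) | p3:(2,4)->(3,4)
Step 4: p0:(4,3)->(4,4) | p1:escaped | p2:(3,1)->(4,1) | p3:(3,4)->(4,4)
Step 5: p0:(4,4)->(4,5)->EXIT | p1:escaped | p2:(4,1)->(4,2) | p3:(4,4)->(4,5)->EXIT

ESCAPED ESCAPED (4,2) ESCAPED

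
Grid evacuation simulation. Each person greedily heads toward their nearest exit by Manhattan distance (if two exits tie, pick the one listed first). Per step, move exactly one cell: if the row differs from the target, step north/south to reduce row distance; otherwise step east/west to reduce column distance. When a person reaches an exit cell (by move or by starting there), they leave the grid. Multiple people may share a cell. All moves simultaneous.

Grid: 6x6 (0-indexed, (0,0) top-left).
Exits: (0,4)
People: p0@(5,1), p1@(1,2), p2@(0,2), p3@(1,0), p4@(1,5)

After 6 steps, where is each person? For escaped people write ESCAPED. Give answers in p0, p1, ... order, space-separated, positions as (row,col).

Step 1: p0:(5,1)->(4,1) | p1:(1,2)->(0,2) | p2:(0,2)->(0,3) | p3:(1,0)->(0,0) | p4:(1,5)->(0,5)
Step 2: p0:(4,1)->(3,1) | p1:(0,2)->(0,3) | p2:(0,3)->(0,4)->EXIT | p3:(0,0)->(0,1) | p4:(0,5)->(0,4)->EXIT
Step 3: p0:(3,1)->(2,1) | p1:(0,3)->(0,4)->EXIT | p2:escaped | p3:(0,1)->(0,2) | p4:escaped
Step 4: p0:(2,1)->(1,1) | p1:escaped | p2:escaped | p3:(0,2)->(0,3) | p4:escaped
Step 5: p0:(1,1)->(0,1) | p1:escaped | p2:escaped | p3:(0,3)->(0,4)->EXIT | p4:escaped
Step 6: p0:(0,1)->(0,2) | p1:escaped | p2:escaped | p3:escaped | p4:escaped

(0,2) ESCAPED ESCAPED ESCAPED ESCAPED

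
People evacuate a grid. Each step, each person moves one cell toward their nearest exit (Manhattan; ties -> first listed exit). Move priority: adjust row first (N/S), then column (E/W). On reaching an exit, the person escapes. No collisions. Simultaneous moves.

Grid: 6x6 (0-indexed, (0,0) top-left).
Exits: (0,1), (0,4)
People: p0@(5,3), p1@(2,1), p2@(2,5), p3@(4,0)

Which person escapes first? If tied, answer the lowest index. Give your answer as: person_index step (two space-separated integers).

Answer: 1 2

Derivation:
Step 1: p0:(5,3)->(4,3) | p1:(2,1)->(1,1) | p2:(2,5)->(1,5) | p3:(4,0)->(3,0)
Step 2: p0:(4,3)->(3,3) | p1:(1,1)->(0,1)->EXIT | p2:(1,5)->(0,5) | p3:(3,0)->(2,0)
Step 3: p0:(3,3)->(2,3) | p1:escaped | p2:(0,5)->(0,4)->EXIT | p3:(2,0)->(1,0)
Step 4: p0:(2,3)->(1,3) | p1:escaped | p2:escaped | p3:(1,0)->(0,0)
Step 5: p0:(1,3)->(0,3) | p1:escaped | p2:escaped | p3:(0,0)->(0,1)->EXIT
Step 6: p0:(0,3)->(0,4)->EXIT | p1:escaped | p2:escaped | p3:escaped
Exit steps: [6, 2, 3, 5]
First to escape: p1 at step 2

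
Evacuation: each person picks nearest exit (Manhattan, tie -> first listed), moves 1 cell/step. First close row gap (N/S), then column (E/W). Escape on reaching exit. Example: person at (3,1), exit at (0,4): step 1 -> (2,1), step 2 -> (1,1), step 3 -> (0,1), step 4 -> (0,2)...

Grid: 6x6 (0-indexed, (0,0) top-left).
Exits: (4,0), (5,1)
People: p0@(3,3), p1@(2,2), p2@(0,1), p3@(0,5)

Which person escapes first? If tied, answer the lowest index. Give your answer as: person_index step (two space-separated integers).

Step 1: p0:(3,3)->(4,3) | p1:(2,2)->(3,2) | p2:(0,1)->(1,1) | p3:(0,5)->(1,5)
Step 2: p0:(4,3)->(4,2) | p1:(3,2)->(4,2) | p2:(1,1)->(2,1) | p3:(1,5)->(2,5)
Step 3: p0:(4,2)->(4,1) | p1:(4,2)->(4,1) | p2:(2,1)->(3,1) | p3:(2,5)->(3,5)
Step 4: p0:(4,1)->(4,0)->EXIT | p1:(4,1)->(4,0)->EXIT | p2:(3,1)->(4,1) | p3:(3,5)->(4,5)
Step 5: p0:escaped | p1:escaped | p2:(4,1)->(4,0)->EXIT | p3:(4,5)->(4,4)
Step 6: p0:escaped | p1:escaped | p2:escaped | p3:(4,4)->(4,3)
Step 7: p0:escaped | p1:escaped | p2:escaped | p3:(4,3)->(4,2)
Step 8: p0:escaped | p1:escaped | p2:escaped | p3:(4,2)->(4,1)
Step 9: p0:escaped | p1:escaped | p2:escaped | p3:(4,1)->(4,0)->EXIT
Exit steps: [4, 4, 5, 9]
First to escape: p0 at step 4

Answer: 0 4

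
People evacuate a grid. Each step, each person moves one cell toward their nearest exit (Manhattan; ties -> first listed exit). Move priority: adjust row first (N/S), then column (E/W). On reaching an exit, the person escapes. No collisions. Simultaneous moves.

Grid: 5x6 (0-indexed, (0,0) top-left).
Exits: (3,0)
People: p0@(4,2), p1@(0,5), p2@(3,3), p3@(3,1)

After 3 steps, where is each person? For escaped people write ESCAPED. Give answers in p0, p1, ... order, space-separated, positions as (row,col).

Step 1: p0:(4,2)->(3,2) | p1:(0,5)->(1,5) | p2:(3,3)->(3,2) | p3:(3,1)->(3,0)->EXIT
Step 2: p0:(3,2)->(3,1) | p1:(1,5)->(2,5) | p2:(3,2)->(3,1) | p3:escaped
Step 3: p0:(3,1)->(3,0)->EXIT | p1:(2,5)->(3,5) | p2:(3,1)->(3,0)->EXIT | p3:escaped

ESCAPED (3,5) ESCAPED ESCAPED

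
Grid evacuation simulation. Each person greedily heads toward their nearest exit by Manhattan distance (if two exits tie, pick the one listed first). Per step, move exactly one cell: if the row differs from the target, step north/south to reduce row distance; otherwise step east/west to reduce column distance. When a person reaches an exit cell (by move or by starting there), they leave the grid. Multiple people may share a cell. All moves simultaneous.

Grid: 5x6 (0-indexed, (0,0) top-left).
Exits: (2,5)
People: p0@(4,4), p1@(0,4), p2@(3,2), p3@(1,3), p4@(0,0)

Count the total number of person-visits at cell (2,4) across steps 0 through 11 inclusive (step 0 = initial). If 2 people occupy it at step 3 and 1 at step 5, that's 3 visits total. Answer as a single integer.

Step 0: p0@(4,4) p1@(0,4) p2@(3,2) p3@(1,3) p4@(0,0) -> at (2,4): 0 [-], cum=0
Step 1: p0@(3,4) p1@(1,4) p2@(2,2) p3@(2,3) p4@(1,0) -> at (2,4): 0 [-], cum=0
Step 2: p0@(2,4) p1@(2,4) p2@(2,3) p3@(2,4) p4@(2,0) -> at (2,4): 3 [p0,p1,p3], cum=3
Step 3: p0@ESC p1@ESC p2@(2,4) p3@ESC p4@(2,1) -> at (2,4): 1 [p2], cum=4
Step 4: p0@ESC p1@ESC p2@ESC p3@ESC p4@(2,2) -> at (2,4): 0 [-], cum=4
Step 5: p0@ESC p1@ESC p2@ESC p3@ESC p4@(2,3) -> at (2,4): 0 [-], cum=4
Step 6: p0@ESC p1@ESC p2@ESC p3@ESC p4@(2,4) -> at (2,4): 1 [p4], cum=5
Step 7: p0@ESC p1@ESC p2@ESC p3@ESC p4@ESC -> at (2,4): 0 [-], cum=5
Total visits = 5

Answer: 5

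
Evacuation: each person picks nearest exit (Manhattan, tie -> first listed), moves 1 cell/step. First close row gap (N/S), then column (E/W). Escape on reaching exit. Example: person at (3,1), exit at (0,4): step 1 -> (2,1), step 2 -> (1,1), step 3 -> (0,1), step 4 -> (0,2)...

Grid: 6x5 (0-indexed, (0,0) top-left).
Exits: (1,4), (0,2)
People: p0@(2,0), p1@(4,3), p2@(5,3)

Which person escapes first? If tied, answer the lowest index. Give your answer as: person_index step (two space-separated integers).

Step 1: p0:(2,0)->(1,0) | p1:(4,3)->(3,3) | p2:(5,3)->(4,3)
Step 2: p0:(1,0)->(0,0) | p1:(3,3)->(2,3) | p2:(4,3)->(3,3)
Step 3: p0:(0,0)->(0,1) | p1:(2,3)->(1,3) | p2:(3,3)->(2,3)
Step 4: p0:(0,1)->(0,2)->EXIT | p1:(1,3)->(1,4)->EXIT | p2:(2,3)->(1,3)
Step 5: p0:escaped | p1:escaped | p2:(1,3)->(1,4)->EXIT
Exit steps: [4, 4, 5]
First to escape: p0 at step 4

Answer: 0 4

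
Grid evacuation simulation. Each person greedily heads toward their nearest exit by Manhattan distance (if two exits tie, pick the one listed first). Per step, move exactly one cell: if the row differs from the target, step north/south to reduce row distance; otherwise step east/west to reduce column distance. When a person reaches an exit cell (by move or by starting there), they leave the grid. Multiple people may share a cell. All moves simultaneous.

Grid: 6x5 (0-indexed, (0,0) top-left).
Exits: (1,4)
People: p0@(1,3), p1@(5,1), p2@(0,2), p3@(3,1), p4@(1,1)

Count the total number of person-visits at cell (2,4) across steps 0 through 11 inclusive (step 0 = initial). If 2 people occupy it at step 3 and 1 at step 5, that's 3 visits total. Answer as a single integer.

Answer: 0

Derivation:
Step 0: p0@(1,3) p1@(5,1) p2@(0,2) p3@(3,1) p4@(1,1) -> at (2,4): 0 [-], cum=0
Step 1: p0@ESC p1@(4,1) p2@(1,2) p3@(2,1) p4@(1,2) -> at (2,4): 0 [-], cum=0
Step 2: p0@ESC p1@(3,1) p2@(1,3) p3@(1,1) p4@(1,3) -> at (2,4): 0 [-], cum=0
Step 3: p0@ESC p1@(2,1) p2@ESC p3@(1,2) p4@ESC -> at (2,4): 0 [-], cum=0
Step 4: p0@ESC p1@(1,1) p2@ESC p3@(1,3) p4@ESC -> at (2,4): 0 [-], cum=0
Step 5: p0@ESC p1@(1,2) p2@ESC p3@ESC p4@ESC -> at (2,4): 0 [-], cum=0
Step 6: p0@ESC p1@(1,3) p2@ESC p3@ESC p4@ESC -> at (2,4): 0 [-], cum=0
Step 7: p0@ESC p1@ESC p2@ESC p3@ESC p4@ESC -> at (2,4): 0 [-], cum=0
Total visits = 0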